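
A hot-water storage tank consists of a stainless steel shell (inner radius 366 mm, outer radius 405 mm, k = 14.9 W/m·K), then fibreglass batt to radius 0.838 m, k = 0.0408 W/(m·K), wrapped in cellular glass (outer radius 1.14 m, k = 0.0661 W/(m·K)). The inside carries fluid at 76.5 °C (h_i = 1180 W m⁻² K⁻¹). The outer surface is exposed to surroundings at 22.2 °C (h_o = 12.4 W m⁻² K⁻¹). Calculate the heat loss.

Q = 18.9 W

Treat each layer as a resistance in series:
  R_conv,in = 1/(4πr²h) = 1/(4π·0.366²·1180) = 5.034×10^-4 K/W
  R_stainless steel = (1/0.366 − 1/0.405)/(4πk) = 0.2631/(4π·14.9) = 0.001405 K/W
  R_fibreglass batt = (1/0.405 − 1/0.838)/(4πk) = 1.276/(4π·0.0408) = 2.488 K/W
  R_cellular glass = (1/0.838 − 1/1.14)/(4πk) = 0.3161/(4π·0.0661) = 0.3806 K/W
  R_conv,out = 1/(4πr²h) = 1/(4π·1.14²·12.4) = 0.004938 K/W
ΣR = 5.034×10^-4 + 0.001405 + 2.488 + 0.3806 + 0.004938 = 2.875 K/W
Q = ΔT/ΣR = (76.5 °C − 22.2 °C)/2.875 = 18.9 W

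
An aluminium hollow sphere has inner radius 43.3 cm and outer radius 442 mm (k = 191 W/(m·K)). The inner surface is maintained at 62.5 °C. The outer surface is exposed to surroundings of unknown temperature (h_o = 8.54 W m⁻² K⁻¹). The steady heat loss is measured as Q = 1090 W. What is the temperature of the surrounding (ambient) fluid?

Series resistances:
  R_aluminium = (1/0.433 − 1/0.442)/(4πk) = 0.04703/(4π·191) = 1.959×10^-5 K/W
  R_conv,out = 1/(4πr²h) = 1/(4π·0.442²·8.54) = 0.04770 K/W
ΣR = 0.04772 K/W
ΔT = Q·ΣR = 1090 × 0.04772 = 52.01 K
Heat flows outward, so T_out = T_in − ΔT = 62.5 − 52.01 = 10.5 °C

T_out = 10.5 °C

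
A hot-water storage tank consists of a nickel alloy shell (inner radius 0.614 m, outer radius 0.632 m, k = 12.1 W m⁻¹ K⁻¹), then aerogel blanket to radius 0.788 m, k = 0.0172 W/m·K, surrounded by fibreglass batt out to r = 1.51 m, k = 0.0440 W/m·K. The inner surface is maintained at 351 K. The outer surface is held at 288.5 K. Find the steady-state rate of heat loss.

Q = 24.5 W

Series thermal resistances, inner to outer:
  R_nickel alloy = (1/0.614 − 1/0.632)/(4πk) = 0.04639/(4π·12.1) = 3.051×10^-4 K/W
  R_aerogel blanket = (1/0.632 − 1/0.788)/(4πk) = 0.3132/(4π·0.0172) = 1.449 K/W
  R_fibreglass batt = (1/0.788 − 1/1.51)/(4πk) = 0.6068/(4π·0.0440) = 1.097 K/W
ΣR = 3.051×10^-4 + 1.449 + 1.097 = 2.546 K/W
Q = ΔT/ΣR = (351 K − 288.5 K)/2.546 = 24.5 W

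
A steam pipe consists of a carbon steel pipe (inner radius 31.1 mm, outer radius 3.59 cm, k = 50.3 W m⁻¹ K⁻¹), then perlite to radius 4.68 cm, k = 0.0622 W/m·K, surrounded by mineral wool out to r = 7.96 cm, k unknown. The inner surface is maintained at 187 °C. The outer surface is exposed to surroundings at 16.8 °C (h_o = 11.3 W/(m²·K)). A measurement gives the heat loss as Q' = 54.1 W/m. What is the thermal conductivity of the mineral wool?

ΣR = ΔT/Q' = |187 − 16.8|/54.1 = 3.146 m·K/W
Known resistances:
  R'_carbon steel = ln(0.0359/0.0311)/(2πk) = 0.1435/(2π·50.3) = 4.541×10^-4 m·K/W
  R'_perlite = ln(0.0468/0.0359)/(2πk) = 0.2651/(2π·0.0622) = 0.6784 m·K/W
  R'_conv,out = 1/(2πr h) = 1/(2π·0.0796·11.3) = 0.1769 m·K/W
R_mineral wool = ΣR − ΣR_known = 3.146 − 0.8558 = 2.290 m·K/W
ln(r₂/r₁)/(2πk) = 2.290 ⇒ k = 0.5311/(2π·2.290) = 0.0369 W/m·K

k = 0.0369 W/m·K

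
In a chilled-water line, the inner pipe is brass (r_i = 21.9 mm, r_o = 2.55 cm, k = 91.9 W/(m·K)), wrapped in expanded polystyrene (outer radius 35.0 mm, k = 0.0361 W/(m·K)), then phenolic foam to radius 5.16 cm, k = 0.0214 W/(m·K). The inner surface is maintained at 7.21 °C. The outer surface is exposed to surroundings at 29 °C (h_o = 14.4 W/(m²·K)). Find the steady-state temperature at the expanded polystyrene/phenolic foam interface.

Treat each layer as a resistance in series:
  R'_brass = ln(0.0255/0.0219)/(2πk) = 0.1522/(2π·91.9) = 2.636×10^-4 m·K/W
  R'_expanded polystyrene = ln(0.0350/0.0255)/(2πk) = 0.3167/(2π·0.0361) = 1.396 m·K/W
  R'_phenolic foam = ln(0.0516/0.0350)/(2πk) = 0.3882/(2π·0.0214) = 2.887 m·K/W
  R'_conv,out = 1/(2πr h) = 1/(2π·0.0516·14.4) = 0.2142 m·K/W
ΣR = 2.636×10^-4 + 1.396 + 2.887 + 0.2142 = 4.497 m·K/W
Q' = ΔT/ΣR = (7.21 °C − 29 °C)/4.497 = -4.845 W/m
From the inner boundary to the expanded polystyrene/phenolic foam interface, ΣR_partial = 1.396 m·K/W.
T_interface = T_in − Q'·ΣR_partial = 7.21 °C − (-4.845)(1.396) = 14.0 °C

T = 14.0 °C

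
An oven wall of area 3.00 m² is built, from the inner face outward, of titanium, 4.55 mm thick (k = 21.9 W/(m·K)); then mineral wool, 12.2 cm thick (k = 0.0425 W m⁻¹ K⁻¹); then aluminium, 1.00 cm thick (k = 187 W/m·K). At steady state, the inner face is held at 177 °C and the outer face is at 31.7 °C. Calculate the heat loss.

Q = 152 W

Series thermal resistances, inner to outer:
  R_titanium = L/(kA) = 0.00455/(21.9·3.00) = 6.925×10^-5 K/W
  R_mineral wool = L/(kA) = 0.122/(0.0425·3.00) = 0.9569 K/W
  R_aluminium = L/(kA) = 0.0100/(187·3.00) = 1.783×10^-5 K/W
ΣR = 6.925×10^-5 + 0.9569 + 1.783×10^-5 = 0.9570 K/W
Q = ΔT/ΣR = (177 °C − 31.7 °C)/0.9570 = 152 W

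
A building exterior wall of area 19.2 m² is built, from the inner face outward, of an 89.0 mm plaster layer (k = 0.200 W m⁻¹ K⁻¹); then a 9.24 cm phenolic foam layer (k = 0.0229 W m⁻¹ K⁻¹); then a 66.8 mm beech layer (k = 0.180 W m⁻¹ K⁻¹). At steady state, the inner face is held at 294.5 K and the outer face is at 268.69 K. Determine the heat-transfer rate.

Q = 102 W

Resistance network (inner→outer):
  R_plaster = L/(kA) = 0.0890/(0.200·19.2) = 0.02318 K/W
  R_phenolic foam = L/(kA) = 0.0924/(0.0229·19.2) = 0.2102 K/W
  R_beech = L/(kA) = 0.0668/(0.180·19.2) = 0.01933 K/W
ΣR = 0.02318 + 0.2102 + 0.01933 = 0.2527 K/W
Q = ΔT/ΣR = (294.5 K − 268.69 K)/0.2527 = 102 W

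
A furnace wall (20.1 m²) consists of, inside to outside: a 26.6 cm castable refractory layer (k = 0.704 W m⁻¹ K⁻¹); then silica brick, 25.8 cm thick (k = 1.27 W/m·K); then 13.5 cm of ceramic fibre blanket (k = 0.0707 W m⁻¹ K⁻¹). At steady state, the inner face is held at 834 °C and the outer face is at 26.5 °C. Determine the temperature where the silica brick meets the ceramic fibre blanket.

T = 646 °C

Treat each layer as a resistance in series:
  R_castable refractory = L/(kA) = 0.266/(0.704·20.1) = 0.01880 K/W
  R_silica brick = L/(kA) = 0.258/(1.27·20.1) = 0.01011 K/W
  R_ceramic fibre blanket = L/(kA) = 0.135/(0.0707·20.1) = 0.09500 K/W
ΣR = 0.01880 + 0.01011 + 0.09500 = 0.1239 K/W
Q = ΔT/ΣR = (834 °C − 26.5 °C)/0.1239 = 6517 W
From the inner boundary to the silica brick/ceramic fibre blanket interface, ΣR_partial = 0.02891 K/W.
T_interface = T_in − Q·ΣR_partial = 834 °C − (6517)(0.02891) = 646 °C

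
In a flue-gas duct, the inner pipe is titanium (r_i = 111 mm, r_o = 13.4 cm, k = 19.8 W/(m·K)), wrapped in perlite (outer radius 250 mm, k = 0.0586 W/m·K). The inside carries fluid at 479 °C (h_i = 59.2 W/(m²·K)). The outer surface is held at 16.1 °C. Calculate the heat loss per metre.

Q' = 269 W/m

Resistance network (inner→outer):
  R'_conv,in = 1/(2πr h) = 1/(2π·0.111·59.2) = 0.02422 m·K/W
  R'_titanium = ln(0.134/0.111)/(2πk) = 0.1883/(2π·19.8) = 0.001514 m·K/W
  R'_perlite = ln(0.250/0.134)/(2πk) = 0.6236/(2π·0.0586) = 1.694 m·K/W
ΣR = 0.02422 + 0.001514 + 1.694 = 1.720 m·K/W
Q' = ΔT/ΣR = (479 °C − 16.1 °C)/1.720 = 269 W/m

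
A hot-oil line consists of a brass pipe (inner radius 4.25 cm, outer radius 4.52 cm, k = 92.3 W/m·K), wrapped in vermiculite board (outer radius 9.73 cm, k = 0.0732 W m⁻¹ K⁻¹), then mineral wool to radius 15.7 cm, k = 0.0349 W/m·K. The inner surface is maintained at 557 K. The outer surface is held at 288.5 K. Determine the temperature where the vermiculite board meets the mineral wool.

T = 441 K

Series thermal resistances, inner to outer:
  R'_brass = ln(0.0452/0.0425)/(2πk) = 0.06159/(2π·92.3) = 1.062×10^-4 m·K/W
  R'_vermiculite board = ln(0.0973/0.0452)/(2πk) = 0.7667/(2π·0.0732) = 1.667 m·K/W
  R'_mineral wool = ln(0.157/0.0973)/(2πk) = 0.4784/(2π·0.0349) = 2.182 m·K/W
ΣR = 1.062×10^-4 + 1.667 + 2.182 = 3.849 m·K/W
Q' = ΔT/ΣR = (557 K − 288.5 K)/3.849 = 69.76 W/m
From the inner boundary to the vermiculite board/mineral wool interface, ΣR_partial = 1.667 m·K/W.
T_interface = T_in − Q'·ΣR_partial = 557 K − (69.76)(1.667) = 441 K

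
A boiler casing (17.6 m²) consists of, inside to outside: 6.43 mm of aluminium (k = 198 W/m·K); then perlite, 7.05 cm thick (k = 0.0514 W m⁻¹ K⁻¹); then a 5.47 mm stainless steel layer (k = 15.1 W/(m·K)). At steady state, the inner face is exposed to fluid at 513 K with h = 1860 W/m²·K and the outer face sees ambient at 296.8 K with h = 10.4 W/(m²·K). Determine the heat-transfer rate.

Q = 2.59 kW

Treat each layer as a resistance in series:
  R_conv,in = 1/(hA) = 1/(1860·17.6) = 3.055×10^-5 K/W
  R_aluminium = L/(kA) = 0.00643/(198·17.6) = 1.845×10^-6 K/W
  R_perlite = L/(kA) = 0.0705/(0.0514·17.6) = 0.07793 K/W
  R_stainless steel = L/(kA) = 0.00547/(15.1·17.6) = 2.058×10^-5 K/W
  R_conv,out = 1/(hA) = 1/(10.4·17.6) = 0.005463 K/W
ΣR = 3.055×10^-5 + 1.845×10^-6 + 0.07793 + 2.058×10^-5 + 0.005463 = 0.08345 K/W
Q = ΔT/ΣR = (513 K − 296.8 K)/0.08345 = 2590 W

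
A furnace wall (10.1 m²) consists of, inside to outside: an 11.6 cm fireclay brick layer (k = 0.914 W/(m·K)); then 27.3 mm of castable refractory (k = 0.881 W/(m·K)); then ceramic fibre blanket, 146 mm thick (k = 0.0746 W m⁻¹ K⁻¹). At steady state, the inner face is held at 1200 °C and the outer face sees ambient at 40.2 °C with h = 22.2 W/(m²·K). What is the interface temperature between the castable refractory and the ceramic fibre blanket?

T = 1115 °C

Series thermal resistances, inner to outer:
  R_fireclay brick = L/(kA) = 0.116/(0.914·10.1) = 0.01257 K/W
  R_castable refractory = L/(kA) = 0.0273/(0.881·10.1) = 0.003068 K/W
  R_ceramic fibre blanket = L/(kA) = 0.146/(0.0746·10.1) = 0.1938 K/W
  R_conv,out = 1/(hA) = 1/(22.2·10.1) = 0.004460 K/W
ΣR = 0.01257 + 0.003068 + 0.1938 + 0.004460 = 0.2139 K/W
Q = ΔT/ΣR = (1200 °C − 40.2 °C)/0.2139 = 5422 W
From the inner boundary to the castable refractory/ceramic fibre blanket interface, ΣR_partial = 0.01564 K/W.
T_interface = T_in − Q·ΣR_partial = 1200 °C − (5422)(0.01564) = 1115 °C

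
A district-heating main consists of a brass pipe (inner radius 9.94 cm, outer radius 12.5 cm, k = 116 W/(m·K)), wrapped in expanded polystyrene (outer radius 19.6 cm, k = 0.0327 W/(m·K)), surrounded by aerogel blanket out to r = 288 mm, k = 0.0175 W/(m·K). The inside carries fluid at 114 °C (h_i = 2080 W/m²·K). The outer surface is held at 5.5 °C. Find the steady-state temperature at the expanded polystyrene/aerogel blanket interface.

T = 72.2 °C

Series thermal resistances, inner to outer:
  R'_conv,in = 1/(2πr h) = 1/(2π·0.0994·2080) = 7.698×10^-4 m·K/W
  R'_brass = ln(0.125/0.0994)/(2πk) = 0.2292/(2π·116) = 3.144×10^-4 m·K/W
  R'_expanded polystyrene = ln(0.196/0.125)/(2πk) = 0.4498/(2π·0.0327) = 2.189 m·K/W
  R'_aerogel blanket = ln(0.288/0.196)/(2πk) = 0.3848/(2π·0.0175) = 3.500 m·K/W
ΣR = 7.698×10^-4 + 3.144×10^-4 + 2.189 + 3.500 = 5.690 m·K/W
Q' = ΔT/ΣR = (114 °C − 5.5 °C)/5.690 = 19.07 W/m
From the inner boundary to the expanded polystyrene/aerogel blanket interface, ΣR_partial = 2.190 m·K/W.
T_interface = T_in − Q'·ΣR_partial = 114 °C − (19.07)(2.190) = 72.2 °C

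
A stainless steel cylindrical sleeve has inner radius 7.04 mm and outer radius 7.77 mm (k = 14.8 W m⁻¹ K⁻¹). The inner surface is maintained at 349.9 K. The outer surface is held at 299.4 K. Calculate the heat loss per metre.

Q' = 2πk·ΔT/ln(r₂/r₁) = 2π × 14.8 × 50.5 / ln(0.00777/0.00704) = 47600 W/m

Q' = 47600 W/m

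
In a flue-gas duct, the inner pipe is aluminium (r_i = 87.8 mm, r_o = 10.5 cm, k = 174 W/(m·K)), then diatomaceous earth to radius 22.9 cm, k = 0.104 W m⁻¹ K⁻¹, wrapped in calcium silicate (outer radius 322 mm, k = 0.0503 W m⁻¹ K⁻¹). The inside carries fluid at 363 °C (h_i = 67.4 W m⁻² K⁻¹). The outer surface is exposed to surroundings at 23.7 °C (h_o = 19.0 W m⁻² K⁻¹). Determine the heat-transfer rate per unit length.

Q' = 146 W/m

Resistance network (inner→outer):
  R'_conv,in = 1/(2πr h) = 1/(2π·0.0878·67.4) = 0.02689 m·K/W
  R'_aluminium = ln(0.105/0.0878)/(2πk) = 0.1789/(2π·174) = 1.636×10^-4 m·K/W
  R'_diatomaceous earth = ln(0.229/0.105)/(2πk) = 0.7798/(2π·0.104) = 1.193 m·K/W
  R'_calcium silicate = ln(0.322/0.229)/(2πk) = 0.3408/(2π·0.0503) = 1.078 m·K/W
  R'_conv,out = 1/(2πr h) = 1/(2π·0.322·19.0) = 0.02601 m·K/W
ΣR = 0.02689 + 1.636×10^-4 + 1.193 + 1.078 + 0.02601 = 2.324 m·K/W
Q' = ΔT/ΣR = (363 °C − 23.7 °C)/2.324 = 146 W/m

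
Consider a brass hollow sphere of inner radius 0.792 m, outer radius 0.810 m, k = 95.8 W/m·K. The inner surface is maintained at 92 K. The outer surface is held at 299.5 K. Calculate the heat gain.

Q = 8900 kW

Q = 4πk·ΔT/(1/r₁ − 1/r₂) = 4π × 95.8 × 207.5 / (1/0.792 − 1/0.810) = 8.90×10^6 W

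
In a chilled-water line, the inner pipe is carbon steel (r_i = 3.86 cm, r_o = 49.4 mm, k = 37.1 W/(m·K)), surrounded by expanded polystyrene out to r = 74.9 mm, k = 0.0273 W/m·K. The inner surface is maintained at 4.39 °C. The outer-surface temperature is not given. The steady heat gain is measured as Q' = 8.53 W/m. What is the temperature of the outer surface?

T_out = 25.1 °C

Series resistances:
  R'_carbon steel = ln(0.0494/0.0386)/(2πk) = 0.2467/(2π·37.1) = 0.001058 m·K/W
  R'_expanded polystyrene = ln(0.0749/0.0494)/(2πk) = 0.4162/(2π·0.0273) = 2.426 m·K/W
ΣR = 2.427 m·K/W
ΔT = Q'·ΣR = 8.53 × 2.427 = 20.70 K
Heat flows inward, so T_out = T_in + ΔT = 4.39 + 20.70 = 25.1 °C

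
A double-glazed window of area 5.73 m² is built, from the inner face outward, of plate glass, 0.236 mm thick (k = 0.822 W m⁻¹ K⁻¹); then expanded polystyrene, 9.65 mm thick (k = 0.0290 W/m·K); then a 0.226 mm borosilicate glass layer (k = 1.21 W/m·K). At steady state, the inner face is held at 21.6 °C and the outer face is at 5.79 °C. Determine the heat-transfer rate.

Q = 272 W

Series thermal resistances, inner to outer:
  R_plate glass = L/(kA) = 2.36×10^-4/(0.822·5.73) = 5.011×10^-5 K/W
  R_expanded polystyrene = L/(kA) = 0.00965/(0.0290·5.73) = 0.05807 K/W
  R_borosilicate glass = L/(kA) = 2.26×10^-4/(1.21·5.73) = 3.260×10^-5 K/W
ΣR = 5.011×10^-5 + 0.05807 + 3.260×10^-5 = 0.05815 K/W
Q = ΔT/ΣR = (21.6 °C − 5.79 °C)/0.05815 = 272 W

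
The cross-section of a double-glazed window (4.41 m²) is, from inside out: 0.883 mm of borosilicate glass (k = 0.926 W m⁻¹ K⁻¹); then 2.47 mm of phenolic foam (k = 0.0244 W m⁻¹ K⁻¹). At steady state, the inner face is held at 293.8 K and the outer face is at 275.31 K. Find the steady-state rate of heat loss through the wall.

Q = 798 W

Treat each layer as a resistance in series:
  R_borosilicate glass = L/(kA) = 8.83×10^-4/(0.926·4.41) = 2.162×10^-4 K/W
  R_phenolic foam = L/(kA) = 0.00247/(0.0244·4.41) = 0.02295 K/W
ΣR = 2.162×10^-4 + 0.02295 = 0.02317 K/W
Q = ΔT/ΣR = (293.8 K − 275.31 K)/0.02317 = 798 W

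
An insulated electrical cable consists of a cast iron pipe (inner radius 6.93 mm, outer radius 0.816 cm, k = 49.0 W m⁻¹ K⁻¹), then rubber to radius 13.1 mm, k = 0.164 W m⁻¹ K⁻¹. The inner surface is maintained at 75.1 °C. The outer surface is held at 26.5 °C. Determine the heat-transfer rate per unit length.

Q' = 106 W/m

Treat each layer as a resistance in series:
  R'_cast iron = ln(0.00816/0.00693)/(2πk) = 0.1634/(2π·49.0) = 5.307×10^-4 m·K/W
  R'_rubber = ln(0.0131/0.00816)/(2πk) = 0.4734/(2π·0.164) = 0.4594 m·K/W
ΣR = 5.307×10^-4 + 0.4594 = 0.4599 m·K/W
Q' = ΔT/ΣR = (75.1 °C − 26.5 °C)/0.4599 = 106 W/m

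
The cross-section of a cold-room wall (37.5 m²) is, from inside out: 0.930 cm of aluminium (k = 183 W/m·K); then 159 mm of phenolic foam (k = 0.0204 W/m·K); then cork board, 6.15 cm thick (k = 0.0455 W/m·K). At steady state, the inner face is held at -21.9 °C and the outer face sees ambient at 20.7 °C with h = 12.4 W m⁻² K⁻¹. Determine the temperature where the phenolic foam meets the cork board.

T = 14.1 °C

Resistance network (inner→outer):
  R_aluminium = L/(kA) = 0.00930/(183·37.5) = 1.355×10^-6 K/W
  R_phenolic foam = L/(kA) = 0.159/(0.0204·37.5) = 0.2078 K/W
  R_cork board = L/(kA) = 0.0615/(0.0455·37.5) = 0.03604 K/W
  R_conv,out = 1/(hA) = 1/(12.4·37.5) = 0.002151 K/W
ΣR = 1.355×10^-6 + 0.2078 + 0.03604 + 0.002151 = 0.2460 K/W
Q = ΔT/ΣR = (-21.9 °C − 20.7 °C)/0.2460 = -173.2 W
From the inner boundary to the phenolic foam/cork board interface, ΣR_partial = 0.2078 K/W.
T_interface = T_in − Q·ΣR_partial = -21.9 °C − (-173.2)(0.2078) = 14.1 °C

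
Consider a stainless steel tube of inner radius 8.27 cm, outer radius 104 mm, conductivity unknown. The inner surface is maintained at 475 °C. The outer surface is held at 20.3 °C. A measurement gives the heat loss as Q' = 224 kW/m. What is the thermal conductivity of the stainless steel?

ΣR = ΔT/Q' = |475 − 20.3|/2.24×10^5 = 0.002030 m·K/W
ln(r₂/r₁)/(2πk) = 0.002030 ⇒ k = 0.2292/(2π·0.002030) = 18.0 W/m·K

k = 18.0 W/m·K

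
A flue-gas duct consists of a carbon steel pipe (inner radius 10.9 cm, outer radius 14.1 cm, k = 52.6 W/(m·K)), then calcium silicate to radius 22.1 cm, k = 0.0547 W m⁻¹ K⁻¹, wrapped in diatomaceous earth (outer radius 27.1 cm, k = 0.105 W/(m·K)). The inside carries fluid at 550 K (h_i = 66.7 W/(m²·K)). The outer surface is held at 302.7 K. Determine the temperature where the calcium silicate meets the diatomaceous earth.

T = 349.3 K

Series thermal resistances, inner to outer:
  R'_conv,in = 1/(2πr h) = 1/(2π·0.109·66.7) = 0.02189 m·K/W
  R'_carbon steel = ln(0.141/0.109)/(2πk) = 0.2574/(2π·52.6) = 7.789×10^-4 m·K/W
  R'_calcium silicate = ln(0.221/0.141)/(2πk) = 0.4494/(2π·0.0547) = 1.308 m·K/W
  R'_diatomaceous earth = ln(0.271/0.221)/(2πk) = 0.2040/(2π·0.105) = 0.3091 m·K/W
ΣR = 0.02189 + 7.789×10^-4 + 1.308 + 0.3091 = 1.640 m·K/W
Q' = ΔT/ΣR = (550 K − 302.7 K)/1.640 = 150.8 W/m
From the inner boundary to the calcium silicate/diatomaceous earth interface, ΣR_partial = 1.331 m·K/W.
T_interface = T_in − Q'·ΣR_partial = 550 K − (150.8)(1.331) = 349.3 K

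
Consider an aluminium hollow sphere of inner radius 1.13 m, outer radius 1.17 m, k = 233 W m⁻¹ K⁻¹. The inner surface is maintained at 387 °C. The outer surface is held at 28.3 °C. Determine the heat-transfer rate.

Q = 4πk·ΔT/(1/r₁ − 1/r₂) = 4π × 233 × 358.7 / (1/1.13 − 1/1.17) = 3.47×10^7 W

Q = 34700 kW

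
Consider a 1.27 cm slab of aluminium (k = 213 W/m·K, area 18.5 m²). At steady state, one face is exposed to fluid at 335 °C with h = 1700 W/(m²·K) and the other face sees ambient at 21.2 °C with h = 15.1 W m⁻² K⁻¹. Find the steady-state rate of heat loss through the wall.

Q = 86800 W

Series thermal resistances, inner to outer:
  R_conv,in = 1/(hA) = 1/(1700·18.5) = 3.180×10^-5 K/W
  R_aluminium = L/(kA) = 0.0127/(213·18.5) = 3.223×10^-6 K/W
  R_conv,out = 1/(hA) = 1/(15.1·18.5) = 0.003580 K/W
ΣR = 3.180×10^-5 + 3.223×10^-6 + 0.003580 = 0.003615 K/W
Q = ΔT/ΣR = (335 °C − 21.2 °C)/0.003615 = 86800 W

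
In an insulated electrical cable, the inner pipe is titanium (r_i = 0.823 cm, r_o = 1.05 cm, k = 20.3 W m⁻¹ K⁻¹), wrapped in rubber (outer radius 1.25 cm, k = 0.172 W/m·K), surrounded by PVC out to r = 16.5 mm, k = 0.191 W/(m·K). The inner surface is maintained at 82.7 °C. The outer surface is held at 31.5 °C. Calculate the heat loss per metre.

Resistance network (inner→outer):
  R'_titanium = ln(0.0105/0.00823)/(2πk) = 0.2436/(2π·20.3) = 0.001910 m·K/W
  R'_rubber = ln(0.0125/0.0105)/(2πk) = 0.1744/(2π·0.172) = 0.1613 m·K/W
  R'_PVC = ln(0.0165/0.0125)/(2πk) = 0.2776/(2π·0.191) = 0.2313 m·K/W
ΣR = 0.001910 + 0.1613 + 0.2313 = 0.3945 m·K/W
Q' = ΔT/ΣR = (82.7 °C − 31.5 °C)/0.3945 = 130 W/m

Q' = 130 W/m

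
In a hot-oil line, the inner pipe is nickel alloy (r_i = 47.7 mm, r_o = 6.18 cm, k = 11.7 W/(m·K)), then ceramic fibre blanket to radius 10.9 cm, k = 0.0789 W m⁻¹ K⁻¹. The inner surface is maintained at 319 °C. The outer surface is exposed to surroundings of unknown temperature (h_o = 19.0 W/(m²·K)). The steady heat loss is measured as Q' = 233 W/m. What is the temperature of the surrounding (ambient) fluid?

T_out = 33.6 °C

Sum the resistances:
  R'_nickel alloy = ln(0.0618/0.0477)/(2πk) = 0.2590/(2π·11.7) = 0.003523 m·K/W
  R'_ceramic fibre blanket = ln(0.109/0.0618)/(2πk) = 0.5674/(2π·0.0789) = 1.145 m·K/W
  R'_conv,out = 1/(2πr h) = 1/(2π·0.109·19.0) = 0.07685 m·K/W
ΣR = 1.225 m·K/W
ΔT = Q'·ΣR = 233 × 1.225 = 285.4 K
Heat flows outward, so T_out = T_in − ΔT = 319 − 285.4 = 33.6 °C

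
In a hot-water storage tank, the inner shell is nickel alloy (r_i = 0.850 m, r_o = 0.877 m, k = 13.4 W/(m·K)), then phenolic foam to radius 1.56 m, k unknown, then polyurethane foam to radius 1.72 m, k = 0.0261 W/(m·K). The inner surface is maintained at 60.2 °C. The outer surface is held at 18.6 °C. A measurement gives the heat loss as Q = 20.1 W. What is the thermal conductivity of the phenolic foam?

k = 0.0210 W/m·K

ΣR = ΔT/Q = |60.2 − 18.6|/20.1 = 2.070 K/W
Known resistances:
  R_nickel alloy = (1/0.850 − 1/0.877)/(4πk) = 0.03622/(4π·13.4) = 2.151×10^-4 K/W
  R_polyurethane foam = (1/1.56 − 1/1.72)/(4πk) = 0.05963/(4π·0.0261) = 0.1818 K/W
R_phenolic foam = ΣR − ΣR_known = 2.070 − 0.1820 = 1.888 K/W
(1/r₁−1/r₂)/(4πk) = 1.888 ⇒ k = 0.4992/(4π·1.888) = 0.0210 W/m·K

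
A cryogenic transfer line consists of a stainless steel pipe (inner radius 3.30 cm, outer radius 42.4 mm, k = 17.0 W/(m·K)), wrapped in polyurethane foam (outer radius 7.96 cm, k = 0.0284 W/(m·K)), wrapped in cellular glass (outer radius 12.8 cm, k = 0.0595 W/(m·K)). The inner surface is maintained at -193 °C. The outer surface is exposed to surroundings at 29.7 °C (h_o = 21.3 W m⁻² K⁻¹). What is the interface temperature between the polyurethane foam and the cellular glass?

Treat each layer as a resistance in series:
  R'_stainless steel = ln(0.0424/0.0330)/(2πk) = 0.2506/(2π·17.0) = 0.002347 m·K/W
  R'_polyurethane foam = ln(0.0796/0.0424)/(2πk) = 0.6299/(2π·0.0284) = 3.530 m·K/W
  R'_cellular glass = ln(0.128/0.0796)/(2πk) = 0.4750/(2π·0.0595) = 1.271 m·K/W
  R'_conv,out = 1/(2πr h) = 1/(2π·0.128·21.3) = 0.05838 m·K/W
ΣR = 0.002347 + 3.530 + 1.271 + 0.05838 = 4.862 m·K/W
Q' = ΔT/ΣR = (-193 °C − 29.7 °C)/4.862 = -45.80 W/m
From the inner boundary to the polyurethane foam/cellular glass interface, ΣR_partial = 3.532 m·K/W.
T_interface = T_in − Q'·ΣR_partial = -193 °C − (-45.80)(3.532) = -31.2 °C

T = -31.2 °C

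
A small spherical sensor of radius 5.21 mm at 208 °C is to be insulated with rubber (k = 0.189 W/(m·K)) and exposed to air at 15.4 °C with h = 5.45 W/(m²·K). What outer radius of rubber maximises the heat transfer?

r_cr = 6.94 cm

For a sphere, r_cr = 2k_ins/h = 2·0.189/5.45 = 0.0694 m = 6.94 cm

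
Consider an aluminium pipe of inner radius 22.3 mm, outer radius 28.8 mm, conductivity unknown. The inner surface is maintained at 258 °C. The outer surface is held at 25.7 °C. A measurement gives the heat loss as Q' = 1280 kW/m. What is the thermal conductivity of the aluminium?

ΣR = ΔT/Q' = |258 − 25.7|/1.28×10^6 = 1.815×10^-4 m·K/W
ln(r₂/r₁)/(2πk) = 1.815×10^-4 ⇒ k = 0.2558/(2π·1.815×10^-4) = 224 W/m·K

k = 224 W/m·K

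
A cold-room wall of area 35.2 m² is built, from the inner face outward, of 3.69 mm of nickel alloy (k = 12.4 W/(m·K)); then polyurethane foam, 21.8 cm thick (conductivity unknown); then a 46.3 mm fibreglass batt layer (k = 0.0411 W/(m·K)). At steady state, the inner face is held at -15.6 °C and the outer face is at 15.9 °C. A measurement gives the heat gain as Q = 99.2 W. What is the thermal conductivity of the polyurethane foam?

ΣR = ΔT/Q = |-15.6 − 15.9|/99.2 = 0.3175 K/W
Known resistances:
  R_nickel alloy = L/(kA) = 0.00369/(12.4·35.2) = 8.454×10^-6 K/W
  R_fibreglass batt = L/(kA) = 0.0463/(0.0411·35.2) = 0.03200 K/W
R_polyurethane foam = ΣR − ΣR_known = 0.3175 − 0.03201 = 0.2855 K/W
L/(kA) = 0.2855 ⇒ k = 0.218/(0.2855·35.2) = 0.0217 W/m·K

k = 0.0217 W/m·K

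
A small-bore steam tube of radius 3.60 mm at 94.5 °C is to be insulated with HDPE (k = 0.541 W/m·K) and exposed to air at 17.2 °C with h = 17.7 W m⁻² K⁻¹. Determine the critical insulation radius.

For a cylinder, r_cr = k_ins/h = 0.541/17.7 = 0.0306 m = 3.06 cm

r_cr = 3.06 cm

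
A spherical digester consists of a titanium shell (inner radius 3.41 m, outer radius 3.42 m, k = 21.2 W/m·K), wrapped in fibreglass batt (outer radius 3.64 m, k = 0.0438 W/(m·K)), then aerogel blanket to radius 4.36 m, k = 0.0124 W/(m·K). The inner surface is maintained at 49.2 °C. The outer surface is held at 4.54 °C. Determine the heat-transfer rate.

Series thermal resistances, inner to outer:
  R_titanium = (1/3.41 − 1/3.42)/(4πk) = 8.575×10^-4/(4π·21.2) = 3.219×10^-6 K/W
  R_fibreglass batt = (1/3.42 − 1/3.64)/(4πk) = 0.01767/(4π·0.0438) = 0.03211 K/W
  R_aerogel blanket = (1/3.64 − 1/4.36)/(4πk) = 0.04537/(4π·0.0124) = 0.2911 K/W
ΣR = 3.219×10^-6 + 0.03211 + 0.2911 = 0.3232 K/W
Q = ΔT/ΣR = (49.2 °C − 4.54 °C)/0.3232 = 138 W

Q = 138 W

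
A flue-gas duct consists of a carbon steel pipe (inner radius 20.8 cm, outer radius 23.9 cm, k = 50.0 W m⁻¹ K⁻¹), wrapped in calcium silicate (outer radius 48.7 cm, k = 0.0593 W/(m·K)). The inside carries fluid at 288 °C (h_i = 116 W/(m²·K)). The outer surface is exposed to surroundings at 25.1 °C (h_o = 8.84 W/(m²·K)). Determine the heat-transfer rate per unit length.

Q' = 135 W/m

Resistance network (inner→outer):
  R'_conv,in = 1/(2πr h) = 1/(2π·0.208·116) = 0.006596 m·K/W
  R'_carbon steel = ln(0.239/0.208)/(2πk) = 0.1389/(2π·50.0) = 4.422×10^-4 m·K/W
  R'_calcium silicate = ln(0.487/0.239)/(2πk) = 0.7118/(2π·0.0593) = 1.910 m·K/W
  R'_conv,out = 1/(2πr h) = 1/(2π·0.487·8.84) = 0.03697 m·K/W
ΣR = 0.006596 + 4.422×10^-4 + 1.910 + 0.03697 = 1.954 m·K/W
Q' = ΔT/ΣR = (288 °C − 25.1 °C)/1.954 = 135 W/m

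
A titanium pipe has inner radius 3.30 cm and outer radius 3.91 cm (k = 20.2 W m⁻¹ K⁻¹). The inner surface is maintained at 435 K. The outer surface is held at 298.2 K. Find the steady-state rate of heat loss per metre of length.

Q' = 102 kW/m

Q' = 2πk·ΔT/ln(r₂/r₁) = 2π × 20.2 × 136.8 / ln(0.0391/0.0330) = 1.02×10^5 W/m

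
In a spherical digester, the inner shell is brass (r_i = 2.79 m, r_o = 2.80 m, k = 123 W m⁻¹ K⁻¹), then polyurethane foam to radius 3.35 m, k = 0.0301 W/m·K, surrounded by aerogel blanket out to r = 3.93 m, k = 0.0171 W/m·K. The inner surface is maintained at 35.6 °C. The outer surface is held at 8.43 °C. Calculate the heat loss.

Q = 75.5 W

Resistance network (inner→outer):
  R_brass = (1/2.79 − 1/2.80)/(4πk) = 0.001280/(4π·123) = 8.282×10^-7 K/W
  R_polyurethane foam = (1/2.80 − 1/3.35)/(4πk) = 0.05864/(4π·0.0301) = 0.1550 K/W
  R_aerogel blanket = (1/3.35 − 1/3.93)/(4πk) = 0.04405/(4π·0.0171) = 0.2050 K/W
ΣR = 8.282×10^-7 + 0.1550 + 0.2050 = 0.3600 K/W
Q = ΔT/ΣR = (35.6 °C − 8.43 °C)/0.3600 = 75.5 W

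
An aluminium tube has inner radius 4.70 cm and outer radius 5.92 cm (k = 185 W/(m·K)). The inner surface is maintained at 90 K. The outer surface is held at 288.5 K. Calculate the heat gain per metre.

Q' = 1000 kW/m

Q' = 2πk·ΔT/ln(r₂/r₁) = 2π × 185 × 198.5 / ln(0.0592/0.0470) = 1.00×10^6 W/m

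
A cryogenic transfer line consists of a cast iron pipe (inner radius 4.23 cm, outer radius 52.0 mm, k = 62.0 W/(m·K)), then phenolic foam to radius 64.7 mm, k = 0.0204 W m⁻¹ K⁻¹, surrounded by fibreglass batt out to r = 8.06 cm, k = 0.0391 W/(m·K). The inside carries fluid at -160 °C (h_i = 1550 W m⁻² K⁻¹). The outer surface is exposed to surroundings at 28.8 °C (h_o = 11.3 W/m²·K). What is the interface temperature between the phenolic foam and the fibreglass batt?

T = -43.9 °C

Treat each layer as a resistance in series:
  R'_conv,in = 1/(2πr h) = 1/(2π·0.0423·1550) = 0.002427 m·K/W
  R'_cast iron = ln(0.0520/0.0423)/(2πk) = 0.2065/(2π·62.0) = 5.300×10^-4 m·K/W
  R'_phenolic foam = ln(0.0647/0.0520)/(2πk) = 0.2185/(2π·0.0204) = 1.705 m·K/W
  R'_fibreglass batt = ln(0.0806/0.0647)/(2πk) = 0.2197/(2π·0.0391) = 0.8944 m·K/W
  R'_conv,out = 1/(2πr h) = 1/(2π·0.0806·11.3) = 0.1747 m·K/W
ΣR = 0.002427 + 5.300×10^-4 + 1.705 + 0.8944 + 0.1747 = 2.777 m·K/W
Q' = ΔT/ΣR = (-160 °C − 28.8 °C)/2.777 = -67.99 W/m
From the inner boundary to the phenolic foam/fibreglass batt interface, ΣR_partial = 1.708 m·K/W.
T_interface = T_in − Q'·ΣR_partial = -160 °C − (-67.99)(1.708) = -43.9 °C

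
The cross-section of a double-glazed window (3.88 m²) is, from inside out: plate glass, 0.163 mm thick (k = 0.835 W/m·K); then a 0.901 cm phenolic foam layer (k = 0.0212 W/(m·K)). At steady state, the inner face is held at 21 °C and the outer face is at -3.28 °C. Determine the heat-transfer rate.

Treat each layer as a resistance in series:
  R_plate glass = L/(kA) = 1.63×10^-4/(0.835·3.88) = 5.031×10^-5 K/W
  R_phenolic foam = L/(kA) = 0.00901/(0.0212·3.88) = 0.1095 K/W
ΣR = 5.031×10^-5 + 0.1095 = 0.1096 K/W
Q = ΔT/ΣR = (21 °C − -3.28 °C)/0.1096 = 222 W

Q = 222 W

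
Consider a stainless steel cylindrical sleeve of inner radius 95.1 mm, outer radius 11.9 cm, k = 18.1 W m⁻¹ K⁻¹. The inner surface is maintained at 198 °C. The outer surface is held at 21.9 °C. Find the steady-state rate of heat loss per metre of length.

Q' = 89300 W/m

Q' = 2πk·ΔT/ln(r₂/r₁) = 2π × 18.1 × 176.1 / ln(0.119/0.0951) = 89300 W/m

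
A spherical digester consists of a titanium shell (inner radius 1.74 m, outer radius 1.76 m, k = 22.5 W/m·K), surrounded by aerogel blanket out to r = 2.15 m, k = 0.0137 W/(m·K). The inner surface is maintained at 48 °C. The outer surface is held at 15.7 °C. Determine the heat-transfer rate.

Resistance network (inner→outer):
  R_titanium = (1/1.74 − 1/1.76)/(4πk) = 0.006531/(4π·22.5) = 2.310×10^-5 K/W
  R_aerogel blanket = (1/1.76 − 1/2.15)/(4πk) = 0.1031/(4π·0.0137) = 0.5987 K/W
ΣR = 2.310×10^-5 + 0.5987 = 0.5987 K/W
Q = ΔT/ΣR = (48 °C − 15.7 °C)/0.5987 = 54.0 W

Q = 54.0 W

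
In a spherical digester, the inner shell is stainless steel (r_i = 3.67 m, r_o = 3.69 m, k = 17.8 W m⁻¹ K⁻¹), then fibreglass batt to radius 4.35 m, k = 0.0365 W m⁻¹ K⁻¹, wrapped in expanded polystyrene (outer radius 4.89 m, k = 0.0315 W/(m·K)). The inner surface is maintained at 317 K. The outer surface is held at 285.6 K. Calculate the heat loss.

Q = 204 W

Treat each layer as a resistance in series:
  R_stainless steel = (1/3.67 − 1/3.69)/(4πk) = 0.001477/(4π·17.8) = 6.602×10^-6 K/W
  R_fibreglass batt = (1/3.69 − 1/4.35)/(4πk) = 0.04112/(4π·0.0365) = 0.08964 K/W
  R_expanded polystyrene = (1/4.35 − 1/4.89)/(4πk) = 0.02539/(4π·0.0315) = 0.06413 K/W
ΣR = 6.602×10^-6 + 0.08964 + 0.06413 = 0.1538 K/W
Q = ΔT/ΣR = (317 K − 285.6 K)/0.1538 = 204 W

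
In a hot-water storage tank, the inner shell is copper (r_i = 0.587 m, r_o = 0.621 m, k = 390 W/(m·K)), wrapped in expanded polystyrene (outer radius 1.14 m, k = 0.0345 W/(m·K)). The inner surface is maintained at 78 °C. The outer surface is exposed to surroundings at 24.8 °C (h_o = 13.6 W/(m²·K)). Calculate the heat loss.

Series thermal resistances, inner to outer:
  R_copper = (1/0.587 − 1/0.621)/(4πk) = 0.09327/(4π·390) = 1.903×10^-5 K/W
  R_expanded polystyrene = (1/0.621 − 1/1.14)/(4πk) = 0.7331/(4π·0.0345) = 1.691 K/W
  R_conv,out = 1/(4πr²h) = 1/(4π·1.14²·13.6) = 0.004502 K/W
ΣR = 1.903×10^-5 + 1.691 + 0.004502 = 1.696 K/W
Q = ΔT/ΣR = (78 °C − 24.8 °C)/1.696 = 31.4 W

Q = 31.4 W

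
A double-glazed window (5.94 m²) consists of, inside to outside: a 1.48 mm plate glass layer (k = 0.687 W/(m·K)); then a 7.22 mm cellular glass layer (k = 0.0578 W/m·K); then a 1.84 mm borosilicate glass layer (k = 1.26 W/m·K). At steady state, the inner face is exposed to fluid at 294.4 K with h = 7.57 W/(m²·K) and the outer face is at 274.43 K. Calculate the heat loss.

Q = 455 W

Treat each layer as a resistance in series:
  R_conv,in = 1/(hA) = 1/(7.57·5.94) = 0.02224 K/W
  R_plate glass = L/(kA) = 0.00148/(0.687·5.94) = 3.627×10^-4 K/W
  R_cellular glass = L/(kA) = 0.00722/(0.0578·5.94) = 0.02103 K/W
  R_borosilicate glass = L/(kA) = 0.00184/(1.26·5.94) = 2.458×10^-4 K/W
ΣR = 0.02224 + 3.627×10^-4 + 0.02103 + 2.458×10^-4 = 0.04388 K/W
Q = ΔT/ΣR = (294.4 K − 274.43 K)/0.04388 = 455 W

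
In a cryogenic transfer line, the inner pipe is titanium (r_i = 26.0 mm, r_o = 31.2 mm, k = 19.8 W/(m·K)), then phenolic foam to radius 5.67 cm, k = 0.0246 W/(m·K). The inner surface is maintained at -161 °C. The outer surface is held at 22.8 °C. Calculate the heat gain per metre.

Q' = 47.5 W/m

Series thermal resistances, inner to outer:
  R'_titanium = ln(0.0312/0.0260)/(2πk) = 0.1823/(2π·19.8) = 0.001466 m·K/W
  R'_phenolic foam = ln(0.0567/0.0312)/(2πk) = 0.5974/(2π·0.0246) = 3.865 m·K/W
ΣR = 0.001466 + 3.865 = 3.866 m·K/W
Q' = ΔT/ΣR = (-161 °C − 22.8 °C)/3.866 = -47.5 W/m
(Negative Q' ⇒ heat flows inward; heat gain = 47.5 W/m.)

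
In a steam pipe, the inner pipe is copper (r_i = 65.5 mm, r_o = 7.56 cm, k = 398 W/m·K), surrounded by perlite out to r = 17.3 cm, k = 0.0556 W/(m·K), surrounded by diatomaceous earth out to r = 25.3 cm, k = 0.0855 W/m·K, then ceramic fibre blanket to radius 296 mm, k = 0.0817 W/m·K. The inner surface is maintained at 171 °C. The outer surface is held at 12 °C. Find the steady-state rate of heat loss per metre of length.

Resistance network (inner→outer):
  R'_copper = ln(0.0756/0.0655)/(2πk) = 0.1434/(2π·398) = 5.735×10^-5 m·K/W
  R'_perlite = ln(0.173/0.0756)/(2πk) = 0.8278/(2π·0.0556) = 2.370 m·K/W
  R'_diatomaceous earth = ln(0.253/0.173)/(2πk) = 0.3801/(2π·0.0855) = 0.7075 m·K/W
  R'_ceramic fibre blanket = ln(0.296/0.253)/(2πk) = 0.1570/(2π·0.0817) = 0.3058 m·K/W
ΣR = 5.735×10^-5 + 2.370 + 0.7075 + 0.3058 = 3.383 m·K/W
Q' = ΔT/ΣR = (171 °C − 12 °C)/3.383 = 47.0 W/m

Q' = 47.0 W/m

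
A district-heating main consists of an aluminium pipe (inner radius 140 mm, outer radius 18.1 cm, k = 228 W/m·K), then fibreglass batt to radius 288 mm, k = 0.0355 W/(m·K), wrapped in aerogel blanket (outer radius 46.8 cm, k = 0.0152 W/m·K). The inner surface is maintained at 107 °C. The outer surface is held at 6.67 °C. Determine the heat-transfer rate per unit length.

Q' = 14.0 W/m

Treat each layer as a resistance in series:
  R'_aluminium = ln(0.181/0.140)/(2πk) = 0.2569/(2π·228) = 1.793×10^-4 m·K/W
  R'_fibreglass batt = ln(0.288/0.181)/(2πk) = 0.4645/(2π·0.0355) = 2.082 m·K/W
  R'_aerogel blanket = ln(0.468/0.288)/(2πk) = 0.4855/(2π·0.0152) = 5.084 m·K/W
ΣR = 1.793×10^-4 + 2.082 + 5.084 = 7.166 m·K/W
Q' = ΔT/ΣR = (107 °C − 6.67 °C)/7.166 = 14.0 W/m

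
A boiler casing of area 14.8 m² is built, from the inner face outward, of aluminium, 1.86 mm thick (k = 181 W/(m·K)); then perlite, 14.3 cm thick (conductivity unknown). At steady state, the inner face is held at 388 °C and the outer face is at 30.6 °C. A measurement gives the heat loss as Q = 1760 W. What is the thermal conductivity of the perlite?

k = 0.0476 W/m·K

ΣR = ΔT/Q = |388 − 30.6|/1760 = 0.2031 K/W
Known resistances:
  R_aluminium = L/(kA) = 0.00186/(181·14.8) = 6.943×10^-7 K/W
R_perlite = ΣR − ΣR_known = 0.2031 − 6.943×10^-7 = 0.2031 K/W
L/(kA) = 0.2031 ⇒ k = 0.143/(0.2031·14.8) = 0.0476 W/m·K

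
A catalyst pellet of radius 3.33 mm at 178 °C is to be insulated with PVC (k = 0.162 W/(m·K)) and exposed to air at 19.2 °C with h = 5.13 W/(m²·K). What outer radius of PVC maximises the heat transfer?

For a sphere, r_cr = 2k_ins/h = 2·0.162/5.13 = 0.0632 m = 6.32 cm

r_cr = 6.32 cm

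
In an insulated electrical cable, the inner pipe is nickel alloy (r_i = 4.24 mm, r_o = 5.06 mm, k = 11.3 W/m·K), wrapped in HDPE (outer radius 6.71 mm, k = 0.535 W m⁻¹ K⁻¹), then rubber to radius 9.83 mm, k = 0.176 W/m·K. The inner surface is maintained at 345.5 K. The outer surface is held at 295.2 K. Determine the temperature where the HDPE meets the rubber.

T = 335.4 K

Series thermal resistances, inner to outer:
  R'_nickel alloy = ln(0.00506/0.00424)/(2πk) = 0.1768/(2π·11.3) = 0.002490 m·K/W
  R'_HDPE = ln(0.00671/0.00506)/(2πk) = 0.2822/(2π·0.535) = 0.08396 m·K/W
  R'_rubber = ln(0.00983/0.00671)/(2πk) = 0.3818/(2π·0.176) = 0.3453 m·K/W
ΣR = 0.002490 + 0.08396 + 0.3453 = 0.4318 m·K/W
Q' = ΔT/ΣR = (345.5 K − 295.2 K)/0.4318 = 116.5 W/m
From the inner boundary to the HDPE/rubber interface, ΣR_partial = 0.08645 m·K/W.
T_interface = T_in − Q'·ΣR_partial = 345.5 K − (116.5)(0.08645) = 335.4 K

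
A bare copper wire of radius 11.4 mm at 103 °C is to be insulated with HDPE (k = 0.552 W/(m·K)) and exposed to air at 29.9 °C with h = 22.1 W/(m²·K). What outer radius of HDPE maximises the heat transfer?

r_cr = 2.50 cm

For a cylinder, r_cr = k_ins/h = 0.552/22.1 = 0.0250 m = 2.50 cm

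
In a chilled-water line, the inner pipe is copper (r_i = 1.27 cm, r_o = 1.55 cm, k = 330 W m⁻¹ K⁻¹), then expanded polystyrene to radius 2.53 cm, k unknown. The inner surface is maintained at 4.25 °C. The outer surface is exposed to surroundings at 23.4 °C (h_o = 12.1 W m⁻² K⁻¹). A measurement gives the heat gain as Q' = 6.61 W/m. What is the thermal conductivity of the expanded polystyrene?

ΣR = ΔT/Q' = |4.25 − 23.4|/6.61 = 2.897 m·K/W
Known resistances:
  R'_copper = ln(0.0155/0.0127)/(2πk) = 0.1992/(2π·330) = 9.609×10^-5 m·K/W
  R'_conv,out = 1/(2πr h) = 1/(2π·0.0253·12.1) = 0.5199 m·K/W
R_expanded polystyrene = ΣR − ΣR_known = 2.897 − 0.5200 = 2.377 m·K/W
ln(r₂/r₁)/(2πk) = 2.377 ⇒ k = 0.4900/(2π·2.377) = 0.0328 W/m·K

k = 0.0328 W/m·K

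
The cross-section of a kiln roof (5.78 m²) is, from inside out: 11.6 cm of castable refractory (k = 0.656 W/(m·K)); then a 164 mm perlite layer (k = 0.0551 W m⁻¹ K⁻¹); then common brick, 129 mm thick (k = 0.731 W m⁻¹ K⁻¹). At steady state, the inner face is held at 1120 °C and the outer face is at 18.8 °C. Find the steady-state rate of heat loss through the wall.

Q = 1910 W

Series thermal resistances, inner to outer:
  R_castable refractory = L/(kA) = 0.116/(0.656·5.78) = 0.03059 K/W
  R_perlite = L/(kA) = 0.164/(0.0551·5.78) = 0.5149 K/W
  R_common brick = L/(kA) = 0.129/(0.731·5.78) = 0.03053 K/W
ΣR = 0.03059 + 0.5149 + 0.03053 = 0.5760 K/W
Q = ΔT/ΣR = (1120 °C − 18.8 °C)/0.5760 = 1910 W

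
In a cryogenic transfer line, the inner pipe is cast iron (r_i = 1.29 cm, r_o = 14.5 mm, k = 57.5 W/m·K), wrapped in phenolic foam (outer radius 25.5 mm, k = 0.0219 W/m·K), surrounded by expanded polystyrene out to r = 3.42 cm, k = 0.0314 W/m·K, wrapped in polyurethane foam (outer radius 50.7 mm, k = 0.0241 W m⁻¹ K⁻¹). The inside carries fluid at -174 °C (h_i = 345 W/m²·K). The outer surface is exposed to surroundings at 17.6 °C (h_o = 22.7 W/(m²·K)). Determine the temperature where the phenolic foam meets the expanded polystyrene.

Series thermal resistances, inner to outer:
  R'_conv,in = 1/(2πr h) = 1/(2π·0.0129·345) = 0.03576 m·K/W
  R'_cast iron = ln(0.0145/0.0129)/(2πk) = 0.1169/(2π·57.5) = 3.236×10^-4 m·K/W
  R'_phenolic foam = ln(0.0255/0.0145)/(2πk) = 0.5645/(2π·0.0219) = 4.103 m·K/W
  R'_expanded polystyrene = ln(0.0342/0.0255)/(2πk) = 0.2935/(2π·0.0314) = 1.488 m·K/W
  R'_polyurethane foam = ln(0.0507/0.0342)/(2πk) = 0.3937/(2π·0.0241) = 2.600 m·K/W
  R'_conv,out = 1/(2πr h) = 1/(2π·0.0507·22.7) = 0.1383 m·K/W
ΣR = 0.03576 + 3.236×10^-4 + 4.103 + 1.488 + 2.600 + 0.1383 = 8.365 m·K/W
Q' = ΔT/ΣR = (-174 °C − 17.6 °C)/8.365 = -22.90 W/m
From the inner boundary to the phenolic foam/expanded polystyrene interface, ΣR_partial = 4.139 m·K/W.
T_interface = T_in − Q'·ΣR_partial = -174 °C − (-22.90)(4.139) = -79.2 °C

T = -79.2 °C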